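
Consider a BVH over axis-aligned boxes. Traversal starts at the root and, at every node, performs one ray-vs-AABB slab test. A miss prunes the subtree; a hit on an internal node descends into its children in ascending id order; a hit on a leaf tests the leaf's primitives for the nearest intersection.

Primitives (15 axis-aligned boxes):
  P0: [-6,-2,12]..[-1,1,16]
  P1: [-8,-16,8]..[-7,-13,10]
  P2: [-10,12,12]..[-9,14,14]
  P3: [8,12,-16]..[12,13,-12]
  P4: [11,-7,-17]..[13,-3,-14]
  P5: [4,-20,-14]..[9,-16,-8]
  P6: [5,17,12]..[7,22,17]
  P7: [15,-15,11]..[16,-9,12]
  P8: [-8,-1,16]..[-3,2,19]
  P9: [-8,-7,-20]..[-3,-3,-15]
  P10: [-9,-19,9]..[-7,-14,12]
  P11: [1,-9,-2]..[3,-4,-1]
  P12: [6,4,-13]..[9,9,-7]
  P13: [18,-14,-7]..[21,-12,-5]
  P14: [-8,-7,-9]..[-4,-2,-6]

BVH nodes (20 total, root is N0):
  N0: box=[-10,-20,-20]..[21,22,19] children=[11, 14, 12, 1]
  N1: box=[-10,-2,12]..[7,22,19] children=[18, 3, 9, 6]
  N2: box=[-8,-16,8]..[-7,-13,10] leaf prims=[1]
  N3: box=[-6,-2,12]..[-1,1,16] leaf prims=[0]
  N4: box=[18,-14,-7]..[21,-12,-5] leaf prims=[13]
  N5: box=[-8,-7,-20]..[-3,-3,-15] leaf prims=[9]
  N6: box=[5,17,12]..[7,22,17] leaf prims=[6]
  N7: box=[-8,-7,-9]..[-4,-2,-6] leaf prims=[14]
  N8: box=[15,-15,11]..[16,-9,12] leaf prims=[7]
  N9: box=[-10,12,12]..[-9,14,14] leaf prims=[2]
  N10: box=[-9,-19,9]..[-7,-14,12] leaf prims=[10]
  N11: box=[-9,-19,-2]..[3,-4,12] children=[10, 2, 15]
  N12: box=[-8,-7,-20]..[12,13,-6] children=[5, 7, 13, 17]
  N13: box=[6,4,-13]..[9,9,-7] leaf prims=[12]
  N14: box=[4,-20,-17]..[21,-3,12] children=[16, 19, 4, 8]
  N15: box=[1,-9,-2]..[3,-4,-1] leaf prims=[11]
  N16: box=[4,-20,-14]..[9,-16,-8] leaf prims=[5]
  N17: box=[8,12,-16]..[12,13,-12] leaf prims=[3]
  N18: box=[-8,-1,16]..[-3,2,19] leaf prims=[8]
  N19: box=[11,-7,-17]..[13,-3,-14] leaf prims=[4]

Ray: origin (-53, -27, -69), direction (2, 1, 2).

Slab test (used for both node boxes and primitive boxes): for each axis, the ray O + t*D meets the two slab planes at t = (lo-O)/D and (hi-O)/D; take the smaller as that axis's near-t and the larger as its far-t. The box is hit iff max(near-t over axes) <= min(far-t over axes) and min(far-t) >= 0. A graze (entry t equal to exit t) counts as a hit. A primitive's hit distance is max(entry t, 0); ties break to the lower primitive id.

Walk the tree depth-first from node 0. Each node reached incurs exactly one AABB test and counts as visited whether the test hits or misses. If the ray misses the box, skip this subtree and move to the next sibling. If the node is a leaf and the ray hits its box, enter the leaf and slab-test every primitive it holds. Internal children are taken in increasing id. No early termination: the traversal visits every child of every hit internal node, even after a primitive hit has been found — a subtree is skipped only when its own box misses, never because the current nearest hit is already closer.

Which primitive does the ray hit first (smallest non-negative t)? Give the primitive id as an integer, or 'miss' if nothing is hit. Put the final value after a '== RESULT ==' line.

Walk:
N0 x:[43/2,37] y:[7,49] z:[49/2,44] -> hit [49/2,37], descend [1, 11, 12, 14]
  N1 x:[43/2,30] y:[25,49] z:[81/2,44] -> miss, prune
  N11 x:[22,28] y:[8,23] z:[67/2,81/2] -> miss, prune
  N12 x:[45/2,65/2] y:[20,40] z:[49/2,63/2] -> hit [49/2,63/2], descend [5, 7, 13, 17]
    N5 x:[45/2,25] y:[20,24] z:[49/2,27] -> miss, prune
    N7 x:[45/2,49/2] y:[20,25] z:[30,63/2] -> miss, prune
    N13 x:[59/2,31] y:[31,36] z:[28,31] -> hit [31,31] leaf, test {P12@t=31}
    N17 x:[61/2,65/2] y:[39,40] z:[53/2,57/2] -> miss, prune
  N14 x:[57/2,37] y:[7,24] z:[26,81/2] -> miss, prune

Summary -> nodes [0, 1, 11, 12, 5, 7, 13, 17, 14]; box-tests=9; leaf-entries=1; first=P12

== RESULT ==
12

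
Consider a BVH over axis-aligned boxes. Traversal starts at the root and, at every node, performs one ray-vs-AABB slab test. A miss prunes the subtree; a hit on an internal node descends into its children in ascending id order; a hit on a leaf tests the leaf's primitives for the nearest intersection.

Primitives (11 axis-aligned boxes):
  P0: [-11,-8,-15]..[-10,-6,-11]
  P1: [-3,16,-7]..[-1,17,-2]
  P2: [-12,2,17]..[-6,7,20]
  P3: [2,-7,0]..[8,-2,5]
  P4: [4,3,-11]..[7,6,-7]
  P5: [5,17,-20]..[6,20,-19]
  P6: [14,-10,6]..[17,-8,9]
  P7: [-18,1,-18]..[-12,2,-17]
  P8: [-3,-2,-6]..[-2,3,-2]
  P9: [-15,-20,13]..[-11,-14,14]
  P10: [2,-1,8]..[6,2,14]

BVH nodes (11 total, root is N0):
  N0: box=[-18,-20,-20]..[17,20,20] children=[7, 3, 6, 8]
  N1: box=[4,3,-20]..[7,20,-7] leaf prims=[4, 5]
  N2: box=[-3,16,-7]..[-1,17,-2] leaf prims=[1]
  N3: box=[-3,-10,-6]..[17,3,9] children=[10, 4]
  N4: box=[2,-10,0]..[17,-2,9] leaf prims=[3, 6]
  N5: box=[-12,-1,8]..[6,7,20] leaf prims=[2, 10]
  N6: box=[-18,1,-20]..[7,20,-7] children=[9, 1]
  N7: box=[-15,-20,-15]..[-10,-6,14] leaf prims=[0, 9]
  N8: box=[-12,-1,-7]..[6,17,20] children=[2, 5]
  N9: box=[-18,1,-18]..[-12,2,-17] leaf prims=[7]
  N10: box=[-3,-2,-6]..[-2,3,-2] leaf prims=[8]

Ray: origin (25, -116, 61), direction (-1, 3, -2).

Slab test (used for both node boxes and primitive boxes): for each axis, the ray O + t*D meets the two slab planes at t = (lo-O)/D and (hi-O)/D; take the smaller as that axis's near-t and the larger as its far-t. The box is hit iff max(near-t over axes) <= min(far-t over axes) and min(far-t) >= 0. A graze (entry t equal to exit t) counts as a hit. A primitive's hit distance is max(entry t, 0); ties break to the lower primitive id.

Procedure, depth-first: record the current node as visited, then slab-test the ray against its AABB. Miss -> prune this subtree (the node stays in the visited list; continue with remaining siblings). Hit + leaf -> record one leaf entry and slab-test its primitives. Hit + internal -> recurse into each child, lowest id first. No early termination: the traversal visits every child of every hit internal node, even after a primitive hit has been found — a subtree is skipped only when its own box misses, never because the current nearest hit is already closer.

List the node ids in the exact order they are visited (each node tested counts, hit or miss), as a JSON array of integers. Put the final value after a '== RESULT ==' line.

Walk:
N0 x:[8,43] y:[32,136/3] z:[41/2,81/2] -> hit [32,81/2], descend [3, 6, 7, 8]
  N3 x:[8,28] y:[106/3,119/3] z:[26,67/2] -> miss, prune
  N6 x:[18,43] y:[39,136/3] z:[34,81/2] -> hit [39,81/2], descend [1, 9]
    N1 x:[18,21] y:[119/3,136/3] z:[34,81/2] -> miss, prune
    N9 x:[37,43] y:[39,118/3] z:[39,79/2] -> hit [39,118/3] leaf, test {P7@t=39}
  N7 x:[35,40] y:[32,110/3] z:[47/2,38] -> hit [35,110/3] leaf, test {P0@t=36, P9(miss)}
  N8 x:[19,37] y:[115/3,133/3] z:[41/2,34] -> miss, prune

7 AABB tests over nodes [0, 3, 6, 1, 9, 7, 8]; 2 leaves entered; closest P0.

== RESULT ==
[0, 3, 6, 1, 9, 7, 8]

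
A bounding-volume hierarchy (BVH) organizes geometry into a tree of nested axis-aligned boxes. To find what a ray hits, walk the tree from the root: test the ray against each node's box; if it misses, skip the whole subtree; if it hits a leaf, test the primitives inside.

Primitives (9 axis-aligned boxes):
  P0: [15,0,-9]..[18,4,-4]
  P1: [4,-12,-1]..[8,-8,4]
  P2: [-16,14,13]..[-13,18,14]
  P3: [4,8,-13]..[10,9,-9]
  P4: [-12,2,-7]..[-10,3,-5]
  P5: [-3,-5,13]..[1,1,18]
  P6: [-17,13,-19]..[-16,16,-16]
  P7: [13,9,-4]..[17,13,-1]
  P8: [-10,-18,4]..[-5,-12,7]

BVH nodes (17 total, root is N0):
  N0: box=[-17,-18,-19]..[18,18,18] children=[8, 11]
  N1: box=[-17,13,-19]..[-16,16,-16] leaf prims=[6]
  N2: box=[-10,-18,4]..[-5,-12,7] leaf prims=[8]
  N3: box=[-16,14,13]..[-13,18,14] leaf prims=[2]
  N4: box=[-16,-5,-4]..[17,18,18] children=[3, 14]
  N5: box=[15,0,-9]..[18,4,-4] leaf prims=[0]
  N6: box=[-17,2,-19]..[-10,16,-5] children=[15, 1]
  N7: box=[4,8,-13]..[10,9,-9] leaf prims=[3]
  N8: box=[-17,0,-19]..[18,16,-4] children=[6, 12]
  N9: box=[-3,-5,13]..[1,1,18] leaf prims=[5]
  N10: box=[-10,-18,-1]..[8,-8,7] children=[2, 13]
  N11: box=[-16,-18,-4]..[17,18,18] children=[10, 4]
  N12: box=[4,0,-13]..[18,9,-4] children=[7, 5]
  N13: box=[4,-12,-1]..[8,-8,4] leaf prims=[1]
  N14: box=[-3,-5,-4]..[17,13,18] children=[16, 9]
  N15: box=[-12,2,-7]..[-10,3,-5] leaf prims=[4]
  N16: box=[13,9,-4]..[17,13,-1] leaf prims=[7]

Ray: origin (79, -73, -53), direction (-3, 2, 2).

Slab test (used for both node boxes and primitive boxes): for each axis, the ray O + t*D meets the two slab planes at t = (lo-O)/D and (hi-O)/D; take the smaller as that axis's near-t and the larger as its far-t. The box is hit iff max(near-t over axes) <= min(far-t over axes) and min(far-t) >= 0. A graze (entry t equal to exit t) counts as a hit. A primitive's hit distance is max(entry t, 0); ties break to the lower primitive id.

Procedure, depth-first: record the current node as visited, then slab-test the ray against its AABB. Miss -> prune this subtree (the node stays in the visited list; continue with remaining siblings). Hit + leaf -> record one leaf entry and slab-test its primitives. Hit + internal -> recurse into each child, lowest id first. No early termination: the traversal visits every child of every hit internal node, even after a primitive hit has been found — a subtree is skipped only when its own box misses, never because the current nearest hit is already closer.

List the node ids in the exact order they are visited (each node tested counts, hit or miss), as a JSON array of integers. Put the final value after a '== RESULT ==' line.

Traverse from the root:
N0 x:[61/3,32] y:[55/2,91/2] z:[17,71/2] -> hit [55/2,32], descend [8, 11]
  N8 x:[61/3,32] y:[73/2,89/2] z:[17,49/2] -> miss, prune
  N11 x:[62/3,95/3] y:[55/2,91/2] z:[49/2,71/2] -> hit [55/2,95/3], descend [4, 10]
    N4 x:[62/3,95/3] y:[34,91/2] z:[49/2,71/2] -> miss, prune
    N10 x:[71/3,89/3] y:[55/2,65/2] z:[26,30] -> hit [55/2,89/3], descend [2, 13]
      N2 x:[28,89/3] y:[55/2,61/2] z:[57/2,30] -> hit [57/2,89/3] leaf, test {P8@t=57/2}
      N13 x:[71/3,25] y:[61/2,65/2] z:[26,57/2] -> miss, prune

7 AABB tests over nodes [0, 8, 11, 4, 10, 2, 13]; 1 leaf entered; closest P8.

== RESULT ==
[0, 8, 11, 4, 10, 2, 13]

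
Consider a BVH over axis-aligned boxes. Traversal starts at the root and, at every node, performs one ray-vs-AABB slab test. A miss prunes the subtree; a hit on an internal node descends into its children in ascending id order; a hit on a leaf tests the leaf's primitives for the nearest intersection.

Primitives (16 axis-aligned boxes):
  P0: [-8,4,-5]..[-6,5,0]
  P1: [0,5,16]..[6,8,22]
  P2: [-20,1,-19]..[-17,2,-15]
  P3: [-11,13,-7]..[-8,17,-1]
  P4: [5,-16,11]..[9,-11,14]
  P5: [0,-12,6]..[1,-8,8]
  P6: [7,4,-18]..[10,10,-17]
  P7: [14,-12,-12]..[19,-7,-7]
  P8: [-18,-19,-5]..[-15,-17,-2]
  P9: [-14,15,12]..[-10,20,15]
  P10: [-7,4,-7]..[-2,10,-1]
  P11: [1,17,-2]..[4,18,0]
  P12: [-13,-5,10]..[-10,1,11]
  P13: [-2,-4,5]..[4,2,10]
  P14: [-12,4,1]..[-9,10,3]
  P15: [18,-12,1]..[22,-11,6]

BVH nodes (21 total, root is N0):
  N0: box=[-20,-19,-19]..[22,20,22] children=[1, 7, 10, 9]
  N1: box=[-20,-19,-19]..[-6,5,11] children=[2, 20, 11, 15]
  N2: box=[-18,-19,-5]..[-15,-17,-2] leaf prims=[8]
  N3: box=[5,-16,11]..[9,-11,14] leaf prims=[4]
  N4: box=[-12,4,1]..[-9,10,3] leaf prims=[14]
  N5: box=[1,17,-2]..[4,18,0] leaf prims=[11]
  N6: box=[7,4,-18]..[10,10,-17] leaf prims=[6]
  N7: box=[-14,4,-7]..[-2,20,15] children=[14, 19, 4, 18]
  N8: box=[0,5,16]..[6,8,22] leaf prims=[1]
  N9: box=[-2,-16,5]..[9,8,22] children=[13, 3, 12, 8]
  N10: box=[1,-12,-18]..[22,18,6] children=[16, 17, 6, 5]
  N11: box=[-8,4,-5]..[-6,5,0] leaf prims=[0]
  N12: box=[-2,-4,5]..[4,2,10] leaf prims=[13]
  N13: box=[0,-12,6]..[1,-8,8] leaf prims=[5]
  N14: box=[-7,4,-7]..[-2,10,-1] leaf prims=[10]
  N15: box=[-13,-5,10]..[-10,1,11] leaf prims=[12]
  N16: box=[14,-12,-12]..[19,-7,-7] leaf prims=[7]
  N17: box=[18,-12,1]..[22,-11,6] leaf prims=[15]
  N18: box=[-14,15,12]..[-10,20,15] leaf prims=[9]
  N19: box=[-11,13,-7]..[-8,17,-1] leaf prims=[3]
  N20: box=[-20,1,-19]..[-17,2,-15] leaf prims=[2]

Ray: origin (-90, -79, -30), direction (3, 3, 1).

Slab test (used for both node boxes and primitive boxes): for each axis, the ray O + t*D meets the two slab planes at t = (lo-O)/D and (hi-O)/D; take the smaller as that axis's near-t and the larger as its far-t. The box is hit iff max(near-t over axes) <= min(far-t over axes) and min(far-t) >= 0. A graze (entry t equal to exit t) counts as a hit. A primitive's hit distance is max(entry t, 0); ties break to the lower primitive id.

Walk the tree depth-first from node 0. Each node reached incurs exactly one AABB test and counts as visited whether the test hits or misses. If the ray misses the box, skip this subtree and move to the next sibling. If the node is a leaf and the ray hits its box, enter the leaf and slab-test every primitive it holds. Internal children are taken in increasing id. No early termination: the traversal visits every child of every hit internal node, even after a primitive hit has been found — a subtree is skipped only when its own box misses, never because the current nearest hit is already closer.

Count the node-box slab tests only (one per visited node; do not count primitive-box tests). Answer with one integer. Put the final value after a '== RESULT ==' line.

Trace the traversal:
N0 x:[70/3,112/3] y:[20,33] z:[11,52] -> hit [70/3,33], descend [1, 7, 9, 10]
  N1 x:[70/3,28] y:[20,28] z:[11,41] -> hit [70/3,28], descend [2, 11, 15, 20]
    N2 x:[24,25] y:[20,62/3] z:[25,28] -> miss, prune
    N11 x:[82/3,28] y:[83/3,28] z:[25,30] -> hit [83/3,28] leaf, test {P0@t=83/3}
    N15 x:[77/3,80/3] y:[74/3,80/3] z:[40,41] -> miss, prune
    N20 x:[70/3,73/3] y:[80/3,27] z:[11,15] -> miss, prune
  N7 x:[76/3,88/3] y:[83/3,33] z:[23,45] -> hit [83/3,88/3], descend [4, 14, 18, 19]
    N4 x:[26,27] y:[83/3,89/3] z:[31,33] -> miss, prune
    N14 x:[83/3,88/3] y:[83/3,89/3] z:[23,29] -> hit [83/3,29] leaf, test {P10@t=83/3}
    N18 x:[76/3,80/3] y:[94/3,33] z:[42,45] -> miss, prune
    N19 x:[79/3,82/3] y:[92/3,32] z:[23,29] -> miss, prune
  N9 x:[88/3,33] y:[21,29] z:[35,52] -> miss, prune
  N10 x:[91/3,112/3] y:[67/3,97/3] z:[12,36] -> hit [91/3,97/3], descend [5, 6, 16, 17]
    N5 x:[91/3,94/3] y:[32,97/3] z:[28,30] -> miss, prune
    N6 x:[97/3,100/3] y:[83/3,89/3] z:[12,13] -> miss, prune
    N16 x:[104/3,109/3] y:[67/3,24] z:[18,23] -> miss, prune
    N17 x:[36,112/3] y:[67/3,68/3] z:[31,36] -> miss, prune

17 AABB tests over nodes [0, 1, 2, 11, 15, 20, 7, 4, 14, 18, 19, 9, 10, 5, 6, 16, 17]; 2 leaves entered; closest P0.

== RESULT ==
17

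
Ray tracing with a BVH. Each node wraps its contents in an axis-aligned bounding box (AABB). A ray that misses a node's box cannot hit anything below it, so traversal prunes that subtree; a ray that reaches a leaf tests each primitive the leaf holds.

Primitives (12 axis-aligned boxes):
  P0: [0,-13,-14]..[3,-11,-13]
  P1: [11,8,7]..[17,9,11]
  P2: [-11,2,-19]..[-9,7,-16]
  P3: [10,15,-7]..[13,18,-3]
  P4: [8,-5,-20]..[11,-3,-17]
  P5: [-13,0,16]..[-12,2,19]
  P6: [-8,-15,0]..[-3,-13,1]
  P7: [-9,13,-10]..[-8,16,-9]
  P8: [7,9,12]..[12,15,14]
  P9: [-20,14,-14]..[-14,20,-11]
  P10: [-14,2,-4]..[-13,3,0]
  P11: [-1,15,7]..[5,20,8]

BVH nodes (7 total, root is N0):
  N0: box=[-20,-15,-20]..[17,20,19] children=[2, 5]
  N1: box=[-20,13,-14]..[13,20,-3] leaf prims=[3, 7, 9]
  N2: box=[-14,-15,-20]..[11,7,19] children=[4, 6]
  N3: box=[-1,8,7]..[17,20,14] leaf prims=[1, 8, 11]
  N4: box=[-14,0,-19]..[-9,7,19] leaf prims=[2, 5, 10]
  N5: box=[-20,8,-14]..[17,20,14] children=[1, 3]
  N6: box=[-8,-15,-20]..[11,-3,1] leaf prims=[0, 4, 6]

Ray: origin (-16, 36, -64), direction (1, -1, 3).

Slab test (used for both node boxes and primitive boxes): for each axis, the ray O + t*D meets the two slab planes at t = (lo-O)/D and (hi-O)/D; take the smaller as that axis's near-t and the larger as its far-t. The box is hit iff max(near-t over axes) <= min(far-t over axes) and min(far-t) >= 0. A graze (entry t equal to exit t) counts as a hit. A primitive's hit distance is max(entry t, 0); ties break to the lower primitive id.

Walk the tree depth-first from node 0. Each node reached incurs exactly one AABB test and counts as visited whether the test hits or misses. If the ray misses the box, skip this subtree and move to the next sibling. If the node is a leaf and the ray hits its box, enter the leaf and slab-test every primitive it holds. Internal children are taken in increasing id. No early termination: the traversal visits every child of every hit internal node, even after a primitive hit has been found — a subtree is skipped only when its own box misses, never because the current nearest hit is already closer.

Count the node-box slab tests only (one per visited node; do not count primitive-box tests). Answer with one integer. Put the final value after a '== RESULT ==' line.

Traverse from the root:
N0 x:[-4,33] y:[16,51] z:[44/3,83/3] -> hit [16,83/3], descend [2, 5]
  N2 x:[2,27] y:[29,51] z:[44/3,83/3] -> miss, prune
  N5 x:[-4,33] y:[16,28] z:[50/3,26] -> hit [50/3,26], descend [1, 3]
    N1 x:[-4,29] y:[16,23] z:[50/3,61/3] -> hit [50/3,61/3] leaf, test {P3(miss), P7(miss), P9(miss)}
    N3 x:[15,33] y:[16,28] z:[71/3,26] -> hit [71/3,26] leaf, test {P1(miss), P8@t=76/3, P11(miss)}

Visited [0, 2, 5, 1, 3]. Tests: 5 box, 2 leaf. Nearest: P8.

== RESULT ==
5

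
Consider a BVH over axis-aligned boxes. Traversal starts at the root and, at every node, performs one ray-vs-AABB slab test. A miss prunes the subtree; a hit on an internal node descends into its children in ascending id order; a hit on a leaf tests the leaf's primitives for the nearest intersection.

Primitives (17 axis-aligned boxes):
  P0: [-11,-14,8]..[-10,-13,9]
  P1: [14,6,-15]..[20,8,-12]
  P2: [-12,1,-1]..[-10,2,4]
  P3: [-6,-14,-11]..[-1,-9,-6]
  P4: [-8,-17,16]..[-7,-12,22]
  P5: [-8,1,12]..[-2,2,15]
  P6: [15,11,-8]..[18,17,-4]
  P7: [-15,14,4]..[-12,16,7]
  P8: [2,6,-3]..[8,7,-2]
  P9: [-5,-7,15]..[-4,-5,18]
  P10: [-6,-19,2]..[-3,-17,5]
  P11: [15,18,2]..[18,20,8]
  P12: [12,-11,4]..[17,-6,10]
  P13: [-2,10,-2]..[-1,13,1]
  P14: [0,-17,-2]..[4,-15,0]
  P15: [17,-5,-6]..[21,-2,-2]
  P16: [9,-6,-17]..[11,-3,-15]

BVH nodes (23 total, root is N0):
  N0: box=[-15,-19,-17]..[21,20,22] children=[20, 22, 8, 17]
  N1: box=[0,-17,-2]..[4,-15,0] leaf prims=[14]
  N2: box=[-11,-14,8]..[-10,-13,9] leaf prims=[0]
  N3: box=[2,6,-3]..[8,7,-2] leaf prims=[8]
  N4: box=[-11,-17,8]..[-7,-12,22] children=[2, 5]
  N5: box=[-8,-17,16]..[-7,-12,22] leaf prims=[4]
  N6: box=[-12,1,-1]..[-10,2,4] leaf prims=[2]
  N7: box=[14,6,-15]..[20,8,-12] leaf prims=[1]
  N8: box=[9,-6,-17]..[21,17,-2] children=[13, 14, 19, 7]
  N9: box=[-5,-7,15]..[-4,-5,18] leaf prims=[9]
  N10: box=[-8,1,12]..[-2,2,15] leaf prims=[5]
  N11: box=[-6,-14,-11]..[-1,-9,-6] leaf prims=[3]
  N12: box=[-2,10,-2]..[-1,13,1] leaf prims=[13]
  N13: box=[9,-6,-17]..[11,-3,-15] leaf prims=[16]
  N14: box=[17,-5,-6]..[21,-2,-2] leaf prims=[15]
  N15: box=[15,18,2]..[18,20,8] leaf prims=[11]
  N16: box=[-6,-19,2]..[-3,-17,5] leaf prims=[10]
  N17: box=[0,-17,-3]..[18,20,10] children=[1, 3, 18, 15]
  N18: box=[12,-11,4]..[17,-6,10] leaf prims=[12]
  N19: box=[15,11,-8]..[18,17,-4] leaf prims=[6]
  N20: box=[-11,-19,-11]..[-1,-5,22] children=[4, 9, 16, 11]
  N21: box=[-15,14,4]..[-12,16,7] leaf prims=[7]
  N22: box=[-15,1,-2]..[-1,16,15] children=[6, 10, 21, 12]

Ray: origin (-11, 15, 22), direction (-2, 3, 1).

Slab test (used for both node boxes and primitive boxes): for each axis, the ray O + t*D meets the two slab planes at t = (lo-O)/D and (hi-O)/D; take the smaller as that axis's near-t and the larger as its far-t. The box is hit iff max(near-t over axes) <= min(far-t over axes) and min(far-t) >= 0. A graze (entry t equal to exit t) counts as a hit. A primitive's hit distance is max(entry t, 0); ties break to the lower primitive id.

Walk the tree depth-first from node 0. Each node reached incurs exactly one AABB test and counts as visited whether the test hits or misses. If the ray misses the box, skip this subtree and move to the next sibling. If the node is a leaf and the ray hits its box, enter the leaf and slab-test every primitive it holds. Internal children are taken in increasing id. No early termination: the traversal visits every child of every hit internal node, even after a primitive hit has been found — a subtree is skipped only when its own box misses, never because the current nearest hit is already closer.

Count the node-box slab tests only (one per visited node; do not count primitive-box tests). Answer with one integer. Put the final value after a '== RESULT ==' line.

Walk:
N0 x:[-16,2] y:[-34/3,5/3] z:[-39,0] -> hit [-34/3,0], descend [8, 17, 20, 22]
  N8 x:[-16,-10] y:[-7,2/3] z:[-39,-24] -> miss, prune
  N17 x:[-29/2,-11/2] y:[-32/3,5/3] z:[-25,-12] -> miss, prune
  N20 x:[-5,0] y:[-34/3,-20/3] z:[-33,0] -> miss, prune
  N22 x:[-5,2] y:[-14/3,1/3] z:[-24,-7] -> miss, prune

5 AABB tests over nodes [0, 8, 17, 20, 22]; 0 leaves entered; closest miss.

== RESULT ==
5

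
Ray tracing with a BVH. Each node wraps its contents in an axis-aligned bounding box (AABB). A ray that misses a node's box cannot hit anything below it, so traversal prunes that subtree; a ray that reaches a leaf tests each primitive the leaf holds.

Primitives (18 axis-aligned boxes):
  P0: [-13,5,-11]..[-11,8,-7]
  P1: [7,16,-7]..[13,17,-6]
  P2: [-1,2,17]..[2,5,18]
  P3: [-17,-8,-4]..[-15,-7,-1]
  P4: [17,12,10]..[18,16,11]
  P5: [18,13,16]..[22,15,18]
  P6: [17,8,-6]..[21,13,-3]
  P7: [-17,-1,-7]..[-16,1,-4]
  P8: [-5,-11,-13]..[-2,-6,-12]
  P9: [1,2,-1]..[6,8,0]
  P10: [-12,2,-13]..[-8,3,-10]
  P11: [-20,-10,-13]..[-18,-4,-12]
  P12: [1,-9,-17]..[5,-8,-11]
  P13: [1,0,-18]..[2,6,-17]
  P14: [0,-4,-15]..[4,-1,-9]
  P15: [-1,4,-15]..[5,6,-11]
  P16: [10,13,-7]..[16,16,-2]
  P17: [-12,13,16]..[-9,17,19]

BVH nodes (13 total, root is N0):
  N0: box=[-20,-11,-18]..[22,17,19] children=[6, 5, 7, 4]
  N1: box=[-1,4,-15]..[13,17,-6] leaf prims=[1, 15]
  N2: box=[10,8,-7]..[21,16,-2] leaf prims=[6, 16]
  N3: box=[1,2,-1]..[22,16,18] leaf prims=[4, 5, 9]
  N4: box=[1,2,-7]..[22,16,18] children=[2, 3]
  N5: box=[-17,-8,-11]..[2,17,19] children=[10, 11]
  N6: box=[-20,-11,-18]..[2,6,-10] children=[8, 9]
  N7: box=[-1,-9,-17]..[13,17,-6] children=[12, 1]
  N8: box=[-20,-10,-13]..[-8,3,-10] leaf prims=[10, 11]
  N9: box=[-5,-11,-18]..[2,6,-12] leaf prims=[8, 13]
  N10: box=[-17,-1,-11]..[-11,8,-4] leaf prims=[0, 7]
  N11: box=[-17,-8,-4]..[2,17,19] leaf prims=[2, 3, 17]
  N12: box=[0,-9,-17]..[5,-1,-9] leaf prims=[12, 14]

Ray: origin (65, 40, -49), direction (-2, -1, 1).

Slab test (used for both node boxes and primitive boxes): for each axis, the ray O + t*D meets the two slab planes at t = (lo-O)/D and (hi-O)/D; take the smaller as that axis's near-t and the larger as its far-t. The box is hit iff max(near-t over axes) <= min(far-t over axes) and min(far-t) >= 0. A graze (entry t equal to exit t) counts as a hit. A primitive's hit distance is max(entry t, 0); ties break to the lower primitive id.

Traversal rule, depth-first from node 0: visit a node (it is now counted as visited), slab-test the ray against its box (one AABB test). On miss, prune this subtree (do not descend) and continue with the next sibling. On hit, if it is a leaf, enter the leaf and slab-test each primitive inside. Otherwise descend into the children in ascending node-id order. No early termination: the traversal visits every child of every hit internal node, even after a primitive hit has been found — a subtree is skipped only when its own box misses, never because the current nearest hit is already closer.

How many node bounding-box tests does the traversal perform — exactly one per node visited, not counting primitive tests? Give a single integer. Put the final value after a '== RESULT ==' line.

Traverse from the root:
N0 x:[43/2,85/2] y:[23,51] z:[31,68] -> hit [31,85/2], descend [4, 5, 6, 7]
  N4 x:[43/2,32] y:[24,38] z:[42,67] -> miss, prune
  N5 x:[63/2,41] y:[23,48] z:[38,68] -> hit [38,41], descend [10, 11]
    N10 x:[38,41] y:[32,41] z:[38,45] -> hit [38,41] leaf, test {P0(miss), P7(miss)}
    N11 x:[63/2,41] y:[23,48] z:[45,68] -> miss, prune
  N6 x:[63/2,85/2] y:[34,51] z:[31,39] -> hit [34,39], descend [8, 9]
    N8 x:[73/2,85/2] y:[37,50] z:[36,39] -> hit [37,39] leaf, test {P10@t=37, P11(miss)}
    N9 x:[63/2,35] y:[34,51] z:[31,37] -> hit [34,35] leaf, test {P8(miss), P13(miss)}
  N7 x:[26,33] y:[23,49] z:[32,43] -> hit [32,33], descend [1, 12]
    N1 x:[26,33] y:[23,36] z:[34,43] -> miss, prune
    N12 x:[30,65/2] y:[41,49] z:[32,40] -> miss, prune

11 AABB tests over nodes [0, 4, 5, 10, 11, 6, 8, 9, 7, 1, 12]; 3 leaves entered; closest P10.

== RESULT ==
11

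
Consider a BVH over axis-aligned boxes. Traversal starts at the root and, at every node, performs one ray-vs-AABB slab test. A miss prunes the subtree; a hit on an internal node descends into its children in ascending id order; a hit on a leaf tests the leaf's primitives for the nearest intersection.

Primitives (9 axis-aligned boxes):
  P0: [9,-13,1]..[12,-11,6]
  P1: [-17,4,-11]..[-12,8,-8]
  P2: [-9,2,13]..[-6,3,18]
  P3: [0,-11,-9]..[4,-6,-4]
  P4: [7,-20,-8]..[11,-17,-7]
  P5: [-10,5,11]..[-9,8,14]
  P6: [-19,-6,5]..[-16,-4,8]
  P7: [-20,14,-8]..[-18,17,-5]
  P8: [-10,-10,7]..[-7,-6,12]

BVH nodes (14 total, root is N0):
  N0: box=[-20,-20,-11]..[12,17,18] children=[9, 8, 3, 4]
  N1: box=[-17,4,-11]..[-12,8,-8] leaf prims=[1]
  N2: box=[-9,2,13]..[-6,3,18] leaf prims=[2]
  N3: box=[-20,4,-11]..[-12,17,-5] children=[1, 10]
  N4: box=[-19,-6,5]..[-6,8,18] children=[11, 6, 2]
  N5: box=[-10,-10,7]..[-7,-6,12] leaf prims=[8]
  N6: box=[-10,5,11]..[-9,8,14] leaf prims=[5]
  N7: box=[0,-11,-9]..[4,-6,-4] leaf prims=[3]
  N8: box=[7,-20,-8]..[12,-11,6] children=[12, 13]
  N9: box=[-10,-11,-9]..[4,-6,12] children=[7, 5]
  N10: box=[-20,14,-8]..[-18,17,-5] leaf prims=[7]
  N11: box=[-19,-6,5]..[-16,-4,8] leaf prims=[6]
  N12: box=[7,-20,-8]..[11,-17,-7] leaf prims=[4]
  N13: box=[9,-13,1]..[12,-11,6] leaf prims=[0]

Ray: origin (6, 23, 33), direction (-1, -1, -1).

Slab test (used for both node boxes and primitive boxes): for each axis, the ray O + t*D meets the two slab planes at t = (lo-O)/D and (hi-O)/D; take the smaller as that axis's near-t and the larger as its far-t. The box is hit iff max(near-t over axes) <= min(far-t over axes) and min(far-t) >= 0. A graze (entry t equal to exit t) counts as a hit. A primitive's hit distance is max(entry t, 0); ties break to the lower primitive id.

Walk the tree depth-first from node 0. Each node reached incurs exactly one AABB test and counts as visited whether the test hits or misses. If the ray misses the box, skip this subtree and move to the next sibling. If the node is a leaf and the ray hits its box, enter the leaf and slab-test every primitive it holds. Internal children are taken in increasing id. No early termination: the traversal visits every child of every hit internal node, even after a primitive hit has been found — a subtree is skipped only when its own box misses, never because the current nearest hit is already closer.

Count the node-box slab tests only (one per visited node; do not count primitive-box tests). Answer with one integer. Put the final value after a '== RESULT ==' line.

Walk:
N0 x:[-6,26] y:[6,43] z:[15,44] -> hit [15,26], descend [3, 4, 8, 9]
  N3 x:[18,26] y:[6,19] z:[38,44] -> miss, prune
  N4 x:[12,25] y:[15,29] z:[15,28] -> hit [15,25], descend [2, 6, 11]
    N2 x:[12,15] y:[20,21] z:[15,20] -> miss, prune
    N6 x:[15,16] y:[15,18] z:[19,22] -> miss, prune
    N11 x:[22,25] y:[27,29] z:[25,28] -> miss, prune
  N8 x:[-6,-1] y:[34,43] z:[27,41] -> miss, prune
  N9 x:[2,16] y:[29,34] z:[21,42] -> miss, prune

order=[0, 3, 4, 2, 6, 11, 8, 9]  |boxes|=8  |leaves|=0  hit=miss

== RESULT ==
8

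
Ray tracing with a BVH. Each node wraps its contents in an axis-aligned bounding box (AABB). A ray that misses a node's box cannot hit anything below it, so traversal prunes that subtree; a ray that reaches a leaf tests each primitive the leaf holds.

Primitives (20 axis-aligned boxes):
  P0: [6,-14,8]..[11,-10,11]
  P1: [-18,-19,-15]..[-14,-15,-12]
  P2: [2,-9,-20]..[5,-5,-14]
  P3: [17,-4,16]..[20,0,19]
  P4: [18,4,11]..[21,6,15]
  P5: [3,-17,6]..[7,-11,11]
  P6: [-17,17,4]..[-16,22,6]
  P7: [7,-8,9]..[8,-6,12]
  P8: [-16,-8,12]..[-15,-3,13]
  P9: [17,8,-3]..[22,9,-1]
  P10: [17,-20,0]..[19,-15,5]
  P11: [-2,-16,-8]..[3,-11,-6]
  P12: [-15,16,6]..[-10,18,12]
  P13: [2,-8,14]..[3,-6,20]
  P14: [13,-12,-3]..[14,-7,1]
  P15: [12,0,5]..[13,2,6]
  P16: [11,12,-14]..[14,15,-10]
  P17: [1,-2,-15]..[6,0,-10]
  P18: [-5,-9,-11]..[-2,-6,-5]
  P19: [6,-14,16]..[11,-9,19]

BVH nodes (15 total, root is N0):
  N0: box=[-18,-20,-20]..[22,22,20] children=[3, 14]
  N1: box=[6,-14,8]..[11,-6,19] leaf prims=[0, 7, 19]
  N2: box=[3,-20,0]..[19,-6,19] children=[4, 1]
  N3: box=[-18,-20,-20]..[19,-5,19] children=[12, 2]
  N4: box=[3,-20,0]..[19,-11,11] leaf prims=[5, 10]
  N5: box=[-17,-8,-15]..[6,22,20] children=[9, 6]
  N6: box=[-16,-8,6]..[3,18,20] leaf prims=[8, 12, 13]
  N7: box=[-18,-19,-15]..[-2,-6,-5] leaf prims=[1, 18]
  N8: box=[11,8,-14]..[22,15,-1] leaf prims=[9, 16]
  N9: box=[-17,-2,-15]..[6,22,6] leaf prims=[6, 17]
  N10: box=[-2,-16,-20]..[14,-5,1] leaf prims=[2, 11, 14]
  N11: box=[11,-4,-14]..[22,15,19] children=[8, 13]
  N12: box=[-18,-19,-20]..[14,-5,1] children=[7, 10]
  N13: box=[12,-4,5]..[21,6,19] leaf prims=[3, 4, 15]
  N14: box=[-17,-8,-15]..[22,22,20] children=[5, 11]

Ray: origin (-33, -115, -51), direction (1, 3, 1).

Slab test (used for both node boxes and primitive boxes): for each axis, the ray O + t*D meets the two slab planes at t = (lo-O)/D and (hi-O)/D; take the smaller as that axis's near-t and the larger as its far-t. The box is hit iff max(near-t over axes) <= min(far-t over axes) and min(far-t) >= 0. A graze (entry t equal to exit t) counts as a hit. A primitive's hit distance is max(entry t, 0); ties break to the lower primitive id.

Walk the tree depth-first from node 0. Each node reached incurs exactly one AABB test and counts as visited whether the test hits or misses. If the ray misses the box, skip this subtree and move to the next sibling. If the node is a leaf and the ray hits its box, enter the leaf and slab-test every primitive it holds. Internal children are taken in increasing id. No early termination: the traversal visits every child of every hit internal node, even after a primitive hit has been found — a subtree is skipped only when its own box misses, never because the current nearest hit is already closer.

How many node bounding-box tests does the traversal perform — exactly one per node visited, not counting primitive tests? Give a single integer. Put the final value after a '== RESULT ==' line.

Walk:
N0 x:[15,55] y:[95/3,137/3] z:[31,71] -> hit [95/3,137/3], descend [3, 14]
  N3 x:[15,52] y:[95/3,110/3] z:[31,70] -> hit [95/3,110/3], descend [2, 12]
    N2 x:[36,52] y:[95/3,109/3] z:[51,70] -> miss, prune
    N12 x:[15,47] y:[32,110/3] z:[31,52] -> hit [32,110/3], descend [7, 10]
      N7 x:[15,31] y:[32,109/3] z:[36,46] -> miss, prune
      N10 x:[31,47] y:[33,110/3] z:[31,52] -> hit [33,110/3] leaf, test {P2@t=106/3, P11(miss), P14(miss)}
  N14 x:[16,55] y:[107/3,137/3] z:[36,71] -> hit [36,137/3], descend [5, 11]
    N5 x:[16,39] y:[107/3,137/3] z:[36,71] -> hit [36,39], descend [6, 9]
      N6 x:[17,36] y:[107/3,133/3] z:[57,71] -> miss, prune
      N9 x:[16,39] y:[113/3,137/3] z:[36,57] -> hit [113/3,39] leaf, test {P6(miss), P17@t=113/3}
    N11 x:[44,55] y:[37,130/3] z:[37,70] -> miss, prune

Visited [0, 3, 2, 12, 7, 10, 14, 5, 6, 9, 11]. Tests: 11 box, 2 leaf. Nearest: P2.

== RESULT ==
11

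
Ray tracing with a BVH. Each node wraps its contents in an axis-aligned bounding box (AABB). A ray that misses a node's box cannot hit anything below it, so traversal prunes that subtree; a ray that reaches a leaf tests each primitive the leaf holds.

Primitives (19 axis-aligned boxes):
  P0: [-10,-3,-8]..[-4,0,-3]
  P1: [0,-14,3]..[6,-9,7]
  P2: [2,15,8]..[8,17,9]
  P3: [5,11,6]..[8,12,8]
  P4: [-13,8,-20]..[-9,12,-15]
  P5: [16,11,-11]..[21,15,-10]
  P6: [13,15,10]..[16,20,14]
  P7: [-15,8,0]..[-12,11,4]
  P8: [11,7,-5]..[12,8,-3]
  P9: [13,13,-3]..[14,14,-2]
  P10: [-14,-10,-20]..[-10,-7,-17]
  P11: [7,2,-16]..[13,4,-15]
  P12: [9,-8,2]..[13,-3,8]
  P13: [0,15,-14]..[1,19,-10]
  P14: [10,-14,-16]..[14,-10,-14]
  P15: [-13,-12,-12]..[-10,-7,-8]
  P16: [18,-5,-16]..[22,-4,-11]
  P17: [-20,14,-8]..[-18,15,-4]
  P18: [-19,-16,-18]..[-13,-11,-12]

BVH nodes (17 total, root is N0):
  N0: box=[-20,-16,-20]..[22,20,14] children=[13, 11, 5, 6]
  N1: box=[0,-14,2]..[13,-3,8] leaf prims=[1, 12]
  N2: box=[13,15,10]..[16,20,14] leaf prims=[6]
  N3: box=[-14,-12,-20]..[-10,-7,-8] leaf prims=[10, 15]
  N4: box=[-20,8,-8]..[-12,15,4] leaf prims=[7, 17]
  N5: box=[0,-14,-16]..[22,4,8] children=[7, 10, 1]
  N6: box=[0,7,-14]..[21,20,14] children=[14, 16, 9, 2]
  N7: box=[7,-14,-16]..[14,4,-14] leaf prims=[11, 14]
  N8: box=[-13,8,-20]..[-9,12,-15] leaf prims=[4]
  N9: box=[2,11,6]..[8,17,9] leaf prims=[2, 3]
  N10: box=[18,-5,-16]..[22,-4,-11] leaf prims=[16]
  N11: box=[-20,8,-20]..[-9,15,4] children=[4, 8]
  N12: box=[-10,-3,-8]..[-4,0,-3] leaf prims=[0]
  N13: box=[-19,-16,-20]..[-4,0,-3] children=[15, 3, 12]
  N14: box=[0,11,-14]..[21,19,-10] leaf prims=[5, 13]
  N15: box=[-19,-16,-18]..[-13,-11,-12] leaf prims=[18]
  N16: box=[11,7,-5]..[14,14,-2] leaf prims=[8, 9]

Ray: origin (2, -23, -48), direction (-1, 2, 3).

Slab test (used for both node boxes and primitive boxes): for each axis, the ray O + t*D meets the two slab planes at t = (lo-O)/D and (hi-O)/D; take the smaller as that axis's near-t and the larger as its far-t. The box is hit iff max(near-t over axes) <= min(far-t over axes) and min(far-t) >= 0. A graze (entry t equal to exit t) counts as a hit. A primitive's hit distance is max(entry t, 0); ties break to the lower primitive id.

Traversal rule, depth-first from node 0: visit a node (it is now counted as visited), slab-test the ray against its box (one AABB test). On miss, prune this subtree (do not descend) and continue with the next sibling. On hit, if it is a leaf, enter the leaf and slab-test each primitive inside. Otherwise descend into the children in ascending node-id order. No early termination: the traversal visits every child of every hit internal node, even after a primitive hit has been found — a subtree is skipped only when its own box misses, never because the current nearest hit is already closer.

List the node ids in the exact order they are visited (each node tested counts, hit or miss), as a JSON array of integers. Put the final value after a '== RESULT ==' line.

Trace the traversal:
N0 x:[-20,22] y:[7/2,43/2] z:[28/3,62/3] -> hit [28/3,62/3], descend [5, 6, 11, 13]
  N5 x:[-20,2] y:[9/2,27/2] z:[32/3,56/3] -> miss, prune
  N6 x:[-19,2] y:[15,43/2] z:[34/3,62/3] -> miss, prune
  N11 x:[11,22] y:[31/2,19] z:[28/3,52/3] -> hit [31/2,52/3], descend [4, 8]
    N4 x:[14,22] y:[31/2,19] z:[40/3,52/3] -> hit [31/2,52/3] leaf, test {P7@t=16, P17(miss)}
    N8 x:[11,15] y:[31/2,35/2] z:[28/3,11] -> miss, prune
  N13 x:[6,21] y:[7/2,23/2] z:[28/3,15] -> hit [28/3,23/2], descend [3, 12, 15]
    N3 x:[12,16] y:[11/2,8] z:[28/3,40/3] -> miss, prune
    N12 x:[6,12] y:[10,23/2] z:[40/3,15] -> miss, prune
    N15 x:[15,21] y:[7/2,6] z:[10,12] -> miss, prune

Summary -> nodes [0, 5, 6, 11, 4, 8, 13, 3, 12, 15]; box-tests=10; leaf-entries=1; first=P7

== RESULT ==
[0, 5, 6, 11, 4, 8, 13, 3, 12, 15]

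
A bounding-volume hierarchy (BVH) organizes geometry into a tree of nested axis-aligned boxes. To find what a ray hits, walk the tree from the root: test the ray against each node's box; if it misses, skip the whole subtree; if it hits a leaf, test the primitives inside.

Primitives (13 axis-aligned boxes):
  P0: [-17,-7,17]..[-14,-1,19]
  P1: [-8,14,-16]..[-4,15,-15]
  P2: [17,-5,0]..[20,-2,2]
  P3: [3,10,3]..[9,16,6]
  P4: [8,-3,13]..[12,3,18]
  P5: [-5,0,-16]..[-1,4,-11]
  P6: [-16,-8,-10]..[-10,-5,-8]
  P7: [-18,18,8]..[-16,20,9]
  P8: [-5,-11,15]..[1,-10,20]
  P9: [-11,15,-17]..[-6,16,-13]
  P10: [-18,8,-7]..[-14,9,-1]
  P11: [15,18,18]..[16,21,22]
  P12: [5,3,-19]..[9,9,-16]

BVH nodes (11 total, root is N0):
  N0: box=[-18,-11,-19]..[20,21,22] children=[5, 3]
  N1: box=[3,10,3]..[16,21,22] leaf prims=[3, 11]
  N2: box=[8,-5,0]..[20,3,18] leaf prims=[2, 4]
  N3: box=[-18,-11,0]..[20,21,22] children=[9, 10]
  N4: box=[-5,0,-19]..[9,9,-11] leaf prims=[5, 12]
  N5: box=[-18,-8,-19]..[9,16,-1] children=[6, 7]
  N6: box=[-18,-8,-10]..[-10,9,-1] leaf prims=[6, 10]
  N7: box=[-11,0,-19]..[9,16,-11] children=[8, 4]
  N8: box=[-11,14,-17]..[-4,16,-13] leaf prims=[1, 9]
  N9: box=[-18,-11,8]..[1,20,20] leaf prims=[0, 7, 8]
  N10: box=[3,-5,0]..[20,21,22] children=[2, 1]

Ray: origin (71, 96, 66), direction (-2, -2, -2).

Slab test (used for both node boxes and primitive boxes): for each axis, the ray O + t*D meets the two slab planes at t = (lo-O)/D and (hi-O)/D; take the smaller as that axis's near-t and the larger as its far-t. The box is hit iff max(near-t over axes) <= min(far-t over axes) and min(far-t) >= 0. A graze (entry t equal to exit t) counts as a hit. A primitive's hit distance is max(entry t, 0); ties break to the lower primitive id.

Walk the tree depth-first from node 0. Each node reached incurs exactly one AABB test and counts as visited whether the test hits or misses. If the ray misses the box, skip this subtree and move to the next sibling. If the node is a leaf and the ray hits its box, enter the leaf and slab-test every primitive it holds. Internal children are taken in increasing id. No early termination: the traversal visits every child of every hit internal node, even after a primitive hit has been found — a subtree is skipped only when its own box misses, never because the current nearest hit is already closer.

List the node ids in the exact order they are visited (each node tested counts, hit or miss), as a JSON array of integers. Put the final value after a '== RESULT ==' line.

Walk:
N0 x:[51/2,89/2] y:[75/2,107/2] z:[22,85/2] -> hit [75/2,85/2], descend [3, 5]
  N3 x:[51/2,89/2] y:[75/2,107/2] z:[22,33] -> miss, prune
  N5 x:[31,89/2] y:[40,52] z:[67/2,85/2] -> hit [40,85/2], descend [6, 7]
    N6 x:[81/2,89/2] y:[87/2,52] z:[67/2,38] -> miss, prune
    N7 x:[31,41] y:[40,48] z:[77/2,85/2] -> hit [40,41], descend [4, 8]
      N4 x:[31,38] y:[87/2,48] z:[77/2,85/2] -> miss, prune
      N8 x:[75/2,41] y:[40,41] z:[79/2,83/2] -> hit [40,41] leaf, test {P1(miss), P9@t=40}

order=[0, 3, 5, 6, 7, 4, 8]  |boxes|=7  |leaves|=1  hit=P9

== RESULT ==
[0, 3, 5, 6, 7, 4, 8]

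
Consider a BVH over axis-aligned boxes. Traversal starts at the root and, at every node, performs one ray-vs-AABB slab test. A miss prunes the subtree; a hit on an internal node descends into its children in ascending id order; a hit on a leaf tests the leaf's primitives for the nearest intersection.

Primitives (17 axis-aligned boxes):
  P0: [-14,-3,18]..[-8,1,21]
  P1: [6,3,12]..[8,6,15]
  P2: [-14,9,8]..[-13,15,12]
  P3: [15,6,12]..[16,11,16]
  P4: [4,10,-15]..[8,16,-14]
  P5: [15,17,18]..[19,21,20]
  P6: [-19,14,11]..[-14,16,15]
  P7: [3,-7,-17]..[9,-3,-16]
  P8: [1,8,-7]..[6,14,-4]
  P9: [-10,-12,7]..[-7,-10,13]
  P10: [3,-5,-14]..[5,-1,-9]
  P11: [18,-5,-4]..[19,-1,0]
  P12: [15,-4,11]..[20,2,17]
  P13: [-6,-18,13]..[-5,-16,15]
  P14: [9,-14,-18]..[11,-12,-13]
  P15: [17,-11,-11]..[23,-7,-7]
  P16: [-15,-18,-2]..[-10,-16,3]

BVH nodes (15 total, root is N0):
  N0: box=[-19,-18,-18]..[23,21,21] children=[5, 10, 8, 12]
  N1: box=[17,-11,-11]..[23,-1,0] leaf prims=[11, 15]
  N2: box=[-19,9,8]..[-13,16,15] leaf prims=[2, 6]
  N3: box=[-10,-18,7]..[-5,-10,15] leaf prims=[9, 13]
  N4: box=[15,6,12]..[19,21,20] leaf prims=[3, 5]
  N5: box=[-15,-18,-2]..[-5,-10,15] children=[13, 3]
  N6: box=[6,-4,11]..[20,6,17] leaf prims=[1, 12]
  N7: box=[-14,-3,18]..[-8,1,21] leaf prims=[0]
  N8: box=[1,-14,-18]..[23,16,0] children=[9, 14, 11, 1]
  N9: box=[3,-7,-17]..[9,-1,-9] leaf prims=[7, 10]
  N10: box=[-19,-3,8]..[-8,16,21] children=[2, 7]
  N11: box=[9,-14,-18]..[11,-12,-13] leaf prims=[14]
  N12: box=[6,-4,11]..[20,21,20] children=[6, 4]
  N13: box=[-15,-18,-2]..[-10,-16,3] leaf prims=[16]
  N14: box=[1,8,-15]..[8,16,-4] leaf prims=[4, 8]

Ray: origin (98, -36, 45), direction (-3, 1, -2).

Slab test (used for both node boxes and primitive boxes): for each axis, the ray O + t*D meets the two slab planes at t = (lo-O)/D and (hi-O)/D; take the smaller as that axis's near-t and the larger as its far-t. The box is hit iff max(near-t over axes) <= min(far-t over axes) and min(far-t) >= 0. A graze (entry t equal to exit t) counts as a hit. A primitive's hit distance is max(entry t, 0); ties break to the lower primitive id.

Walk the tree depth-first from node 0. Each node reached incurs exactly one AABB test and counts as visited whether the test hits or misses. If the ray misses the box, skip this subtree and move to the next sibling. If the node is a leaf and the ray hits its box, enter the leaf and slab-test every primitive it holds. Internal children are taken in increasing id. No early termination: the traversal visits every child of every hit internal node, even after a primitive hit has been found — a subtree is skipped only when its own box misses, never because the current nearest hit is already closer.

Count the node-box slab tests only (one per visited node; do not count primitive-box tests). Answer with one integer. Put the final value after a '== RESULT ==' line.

Trace the traversal:
N0 x:[25,39] y:[18,57] z:[12,63/2] -> hit [25,63/2], descend [5, 8, 10, 12]
  N5 x:[103/3,113/3] y:[18,26] z:[15,47/2] -> miss, prune
  N8 x:[25,97/3] y:[22,52] z:[45/2,63/2] -> hit [25,63/2], descend [1, 9, 11, 14]
    N1 x:[25,27] y:[25,35] z:[45/2,28] -> hit [25,27] leaf, test {P11(miss), P15@t=26}
    N9 x:[89/3,95/3] y:[29,35] z:[27,31] -> hit [89/3,31] leaf, test {P7@t=61/2, P10(miss)}
    N11 x:[29,89/3] y:[22,24] z:[29,63/2] -> miss, prune
    N14 x:[30,97/3] y:[44,52] z:[49/2,30] -> miss, prune
  N10 x:[106/3,39] y:[33,52] z:[12,37/2] -> miss, prune
  N12 x:[26,92/3] y:[32,57] z:[25/2,17] -> miss, prune

order=[0, 5, 8, 1, 9, 11, 14, 10, 12]  |boxes|=9  |leaves|=2  hit=P15

== RESULT ==
9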